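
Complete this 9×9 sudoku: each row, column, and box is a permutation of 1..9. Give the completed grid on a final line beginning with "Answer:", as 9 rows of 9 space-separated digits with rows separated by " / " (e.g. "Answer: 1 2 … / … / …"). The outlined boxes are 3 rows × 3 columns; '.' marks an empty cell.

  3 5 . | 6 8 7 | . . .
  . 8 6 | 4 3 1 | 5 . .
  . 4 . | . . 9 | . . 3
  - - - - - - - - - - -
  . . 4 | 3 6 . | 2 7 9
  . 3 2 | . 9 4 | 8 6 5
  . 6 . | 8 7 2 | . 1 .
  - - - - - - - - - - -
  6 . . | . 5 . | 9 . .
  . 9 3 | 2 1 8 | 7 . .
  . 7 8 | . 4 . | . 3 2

Step 1. [r7c3∈{1}] nothing but 1 survives at r7c3. So r7c3=1.
Step 2. [r3c1∈{1,2,7}] across box 1, 1 lands solely at r3c1 ⇒ r3c1=1.
Step 3. [r6c9∈{4}] r6c9 is down to just 4. So r6c9=4.
Step 4. [r1c8∈{2,4,9}] 2 has one home in row 1: r1c8 ⇒ r1c8=2.
Step 5. [r6c3∈{5,9}] across col 3, 5 lands solely at r6c3, so r6c3=5.
Step 6. [r2c1∈{2,7,9}] across row 2, 2 lands solely at r2c1 ⇒ r2c1=2.
Step 7. [r9c7∈{1,6}] r9c7 is the only open cell in row 9 admitting 1. So r9c7=1.
Step 8. [r8c1∈{4,5}] col 1 places 4 nowhere but r8c1. So r8c1=4.
Step 9. [r3c8∈{8}] r3c8's peers cover all but 8 ⇒ r3c8=8.
Step 10. [r7c9∈{8}] r7c9's peers cover all but 8 ⇒ r7c9=8.
Step 11. [r3c4∈{5}] nothing but 5 survives at r3c4 ⇒ r3c4=5.
Step 12. [r9c1∈{5}] only 5 remains possible at r9c1 ⇒ r9c1=5.
Step 13. [r7c6∈{3}] r7c6's peers cover all but 3, so r7c6=3.
Step 14. [r5c1∈{7}] r5c1 is down to just 7. So r5c1=7.
Step 15. [r5c4∈{1}] r5c4 is down to just 1, so r5c4=1.
Step 16. [r2c9∈{7}] nothing but 7 survives at r2c9. So r2c9=7.
Step 17. [r3c5∈{2}] nothing but 2 survives at r3c5. So r3c5=2.
Step 18. [r8c9∈{6}] nothing but 6 survives at r8c9, so r8c9=6.
Step 19. [r4c2∈{1}] only 1 remains possible at r4c2. So r4c2=1.
Step 20. [r3c3∈{7}] r3c3 has the single candidate 7, so r3c3=7.
Step 21. [r4c6∈{5}] r4c6 has the single candidate 5 ⇒ r4c6=5.
Step 22. [r7c4∈{7}] nothing but 7 survives at r7c4. So r7c4=7.
Step 23. [r9c6∈{6}] r9c6 is down to just 6, so r9c6=6.
Step 24. [r6c1∈{9}] r6c1 is down to just 9 ⇒ r6c1=9.
Step 25. [r2c8∈{9}] r2c8's peers cover all but 9, so r2c8=9.
Step 26. [r1c3∈{9}] only 9 remains possible at r1c3, so r1c3=9.
Step 27. [r7c8∈{4}] r7c8's peers cover all but 4, so r7c8=4.
Step 28. [r1c7∈{4}] only 4 remains possible at r1c7 ⇒ r1c7=4.
Step 29. [r8c8∈{5}] only 5 remains possible at r8c8 ⇒ r8c8=5.
Step 30. [r7c2∈{2}] r7c2 is down to just 2 ⇒ r7c2=2.
Step 31. [r6c7∈{3}] r6c7 is down to just 3, so r6c7=3.
Step 32. [r3c7∈{6}] nothing but 6 survives at r3c7 ⇒ r3c7=6.
Step 33. [r4c1∈{8}] r4c1's peers cover all but 8 ⇒ r4c1=8.
Step 34. [r1c9∈{1}] r1c9 has the single candidate 1. So r1c9=1.
Step 35. [r9c4∈{9}] r9c4's peers cover all but 9 ⇒ r9c4=9.

Answer: 3 5 9 6 8 7 4 2 1 / 2 8 6 4 3 1 5 9 7 / 1 4 7 5 2 9 6 8 3 / 8 1 4 3 6 5 2 7 9 / 7 3 2 1 9 4 8 6 5 / 9 6 5 8 7 2 3 1 4 / 6 2 1 7 5 3 9 4 8 / 4 9 3 2 1 8 7 5 6 / 5 7 8 9 4 6 1 3 2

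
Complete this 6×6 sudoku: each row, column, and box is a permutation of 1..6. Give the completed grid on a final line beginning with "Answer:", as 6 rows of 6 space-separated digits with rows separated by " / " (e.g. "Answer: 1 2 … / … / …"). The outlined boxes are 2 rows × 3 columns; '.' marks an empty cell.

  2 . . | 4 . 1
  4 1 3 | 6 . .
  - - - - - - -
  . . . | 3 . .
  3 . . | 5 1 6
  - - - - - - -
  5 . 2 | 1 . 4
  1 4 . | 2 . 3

Step 1. [r6c3∈{6}] only 6 remains possible at r6c3. So r6c3=6.
Step 2. [r1c3∈{5}] only 5 remains possible at r1c3 ⇒ r1c3=5.
Step 3. [r3c6∈{2}] r3c6 is down to just 2 ⇒ r3c6=2.
Step 4. [r2c5∈{2,5}] in row 2, 2 fits only at r2c5 ⇒ r2c5=2.
Step 5. [r3c2∈{5,6}] r3c2 is the only open cell in row 3 admitting 5, so r3c2=5.
Step 6. [r4c3∈{4}] r4c3 has the single candidate 4, so r4c3=4.
Step 7. [r3c1∈{6}] r3c1 has the single candidate 6. So r3c1=6.
Step 8. [r1c5∈{3}] r1c5's peers cover all but 3 ⇒ r1c5=3.
Step 9. [r4c2∈{2}] r4c2 is down to just 2 ⇒ r4c2=2.
Step 10. [r5c5∈{6}] only 6 remains possible at r5c5 ⇒ r5c5=6.
Step 11. [r6c5∈{5}] nothing but 5 survives at r6c5, so r6c5=5.
Step 12. [r5c2∈{3}] only 3 remains possible at r5c2, so r5c2=3.
Step 13. [r1c2∈{6}] r1c2 is down to just 6, so r1c2=6.
Step 14. [r3c5∈{4}] only 4 remains possible at r3c5 ⇒ r3c5=4.
Step 15. [r3c3∈{1}] r3c3 has the single candidate 1 ⇒ r3c3=1.
Step 16. [r2c6∈{5}] r2c6 has the single candidate 5 ⇒ r2c6=5.

Answer: 2 6 5 4 3 1 / 4 1 3 6 2 5 / 6 5 1 3 4 2 / 3 2 4 5 1 6 / 5 3 2 1 6 4 / 1 4 6 2 5 3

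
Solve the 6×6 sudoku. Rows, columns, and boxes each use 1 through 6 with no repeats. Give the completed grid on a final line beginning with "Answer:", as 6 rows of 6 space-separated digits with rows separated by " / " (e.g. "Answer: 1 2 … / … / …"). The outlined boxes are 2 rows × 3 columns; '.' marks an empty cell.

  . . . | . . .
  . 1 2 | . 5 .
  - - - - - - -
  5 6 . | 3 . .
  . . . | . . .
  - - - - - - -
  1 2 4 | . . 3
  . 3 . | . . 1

Step 1. [r1c5∈{1,2,3,4,6}] col 5 places 3 nowhere but r1c5, so r1c5=3.
Step 2. [r4c1∈{2,3,4}] 2 has one home in col 1: r4c1, so r4c1=2.
Step 3. [r6c1∈{6}] r6c1 is down to just 6 ⇒ r6c1=6.
Step 4. [r4c2∈{4}] only 4 remains possible at r4c2, so r4c2=4.
Step 5. [r1c4∈{1,2,4,6}] in row 1, 1 fits only at r1c4. So r1c4=1.
Step 6. [r5c4∈{5,6}] 5 has one home in row 5: r5c4 ⇒ r5c4=5.
Step 7. [r1c6∈{2,4,6}] in row 1, 2 fits only at r1c6, so r1c6=2.
Step 8. [r3c5∈{1,2,4}] across row 3, 2 lands solely at r3c5 ⇒ r3c5=2.
Step 9. [r4c4∈{6}] r4c4 has the single candidate 6. So r4c4=6.
Step 10. [r2c4∈{4}] r2c4 has the single candidate 4, so r2c4=4.
Step 11. [r4c3∈{1,3}] across row 4, 3 lands solely at r4c3. So r4c3=3.
Step 12. [r1c3∈{5,6}] 6 has one home in row 1: r1c3 ⇒ r1c3=6.
Step 13. [r6c5∈{4}] nothing but 4 survives at r6c5. So r6c5=4.
Step 14. [r1c2∈{5}] r1c2 is down to just 5, so r1c2=5.
Step 15. [r5c5∈{6}] nothing but 6 survives at r5c5, so r5c5=6.
Step 16. [r4c6∈{5}] only 5 remains possible at r4c6, so r4c6=5.
Step 17. [r3c6∈{4}] r3c6 has the single candidate 4, so r3c6=4.
Step 18. [r6c3∈{5}] nothing but 5 survives at r6c3. So r6c3=5.
Step 19. [r2c1∈{3}] nothing but 3 survives at r2c1, so r2c1=3.
Step 20. [r6c4∈{2}] only 2 remains possible at r6c4 ⇒ r6c4=2.
Step 21. [r1c1∈{4}] r1c1 has the single candidate 4 ⇒ r1c1=4.
Step 22. [r2c6∈{6}] r2c6 has the single candidate 6, so r2c6=6.
Step 23. [r3c3∈{1}] r3c3's peers cover all but 1. So r3c3=1.
Step 24. [r4c5∈{1}] r4c5 has the single candidate 1, so r4c5=1.

Answer: 4 5 6 1 3 2 / 3 1 2 4 5 6 / 5 6 1 3 2 4 / 2 4 3 6 1 5 / 1 2 4 5 6 3 / 6 3 5 2 4 1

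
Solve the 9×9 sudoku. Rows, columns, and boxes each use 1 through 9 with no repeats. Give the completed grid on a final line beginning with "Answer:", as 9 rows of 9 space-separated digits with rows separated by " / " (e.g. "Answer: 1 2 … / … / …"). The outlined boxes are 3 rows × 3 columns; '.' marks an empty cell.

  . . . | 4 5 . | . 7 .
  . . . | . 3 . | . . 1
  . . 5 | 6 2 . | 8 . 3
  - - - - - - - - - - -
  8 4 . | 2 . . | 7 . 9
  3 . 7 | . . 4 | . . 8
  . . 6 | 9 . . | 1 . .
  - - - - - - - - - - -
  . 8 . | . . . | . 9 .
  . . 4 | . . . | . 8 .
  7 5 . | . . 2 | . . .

Step 1. [r6c2∈{2}] r6c2 has the single candidate 2 ⇒ r6c2=2.
Step 2. [r4c3∈{1}] only 1 remains possible at r4c3. So r4c3=1.
Step 3. [r4c5∈{6}] only 6 remains possible at r4c5, so r4c5=6.
Step 4. [r9c8∈{1,3,4,6}] 1 has one home in col 8: r9c8, so r9c8=1.
Step 5. [r3c8∈{4}] r3c8 has the single candidate 4 ⇒ r3c8=4.
Step 6. [r5c2∈{9}] r5c2's peers cover all but 9 ⇒ r5c2=9.
Step 7. [r6c9∈{4,5}] row 6 places 4 nowhere but r6c9, so r6c9=4.
Step 8. [r9c9∈{6}] r9c9's peers cover all but 6. So r9c9=6.
Step 9. [r1c9∈{2}] nothing but 2 survives at r1c9. So r1c9=2.
Step 10. [r5c5∈{1}] r5c5 has the single candidate 1, so r5c5=1.
Step 11. [r5c4∈{5}] r5c4 has the single candidate 5. So r5c4=5.
Step 12. [r4c6∈{3}] r4c6's peers cover all but 3 ⇒ r4c6=3.
Step 13. [r2c1∈{2,4,6,9}] row 2 places 4 nowhere but r2c1. So r2c1=4.
Step 14. [r2c3∈{2,8,9}] 2 has one home in row 2: r2c3, so r2c3=2.
Step 15. [r7c3∈{3}] r7c3's peers cover all but 3. So r7c3=3.
Step 16. [r9c3∈{9}] r9c3 has the single candidate 9, so r9c3=9.
Step 17. [r8c5∈{7,9}] across col 5, 9 lands solely at r8c5, so r8c5=9.
Step 18. [r4c8∈{5}] only 5 remains possible at r4c8, so r4c8=5.
Step 19. [r2c8∈{6}] r2c8 is down to just 6. So r2c8=6.
Step 20. [r1c7∈{9}] nothing but 9 survives at r1c7. So r1c7=9.
Step 21. [r2c2∈{7}] r2c2 is down to just 7, so r2c2=7.
Step 22. [r3c2∈{1}] r3c2 has the single candidate 1 ⇒ r3c2=1.
Step 23. [r3c6∈{7,9}] 7 has one home in row 3: r3c6 ⇒ r3c6=7.
Step 24. [r8c2∈{6}] r8c2 has the single candidate 6 ⇒ r8c2=6.
Step 25. [r1c6∈{1,8}] in row 1, 1 fits only at r1c6 ⇒ r1c6=1.
Step 26. [r8c6∈{5}] nothing but 5 survives at r8c6 ⇒ r8c6=5.
Step 27. [r2c4∈{8}] r2c4 is down to just 8 ⇒ r2c4=8.
Step 28. [r8c9∈{7}] only 7 remains possible at r8c9 ⇒ r8c9=7.
Step 29. [r6c5∈{7,8}] in row 6, 7 fits only at r6c5, so r6c5=7.
Step 30. [r9c4∈{3}] r9c4 is down to just 3. So r9c4=3.
Step 31. [r9c7∈{4}] only 4 remains possible at r9c7, so r9c7=4.
Step 32. [r8c4∈{1}] r8c4's peers cover all but 1 ⇒ r8c4=1.
Step 33. [r8c1∈{2}] nothing but 2 survives at r8c1 ⇒ r8c1=2.
Step 34. [r7c7∈{2,5}] across row 7, 2 lands solely at r7c7. So r7c7=2.
Step 35. [r2c6∈{9}] r2c6's peers cover all but 9, so r2c6=9.
Step 36. [r6c8∈{3}] r6c8's peers cover all but 3 ⇒ r6c8=3.
Step 37. [r7c1∈{1}] r7c1 is down to just 1. So r7c1=1.
Step 38. [r1c3∈{8}] nothing but 8 survives at r1c3 ⇒ r1c3=8.
Step 39. [r7c6∈{6}] r7c6 has the single candidate 6, so r7c6=6.
Step 40. [r1c2∈{3}] r1c2 has the single candidate 3. So r1c2=3.
Step 41. [r3c1∈{9}] r3c1 has the single candidate 9. So r3c1=9.
Step 42. [r9c5∈{8}] r9c5 is down to just 8. So r9c5=8.
Step 43. [r1c1∈{6}] r1c1 is down to just 6 ⇒ r1c1=6.
Step 44. [r6c1∈{5}] r6c1's peers cover all but 5 ⇒ r6c1=5.
Step 45. [r7c4∈{7}] nothing but 7 survives at r7c4 ⇒ r7c4=7.
Step 46. [r6c6∈{8}] r6c6 is down to just 8. So r6c6=8.
Step 47. [r2c7∈{5}] r2c7's peers cover all but 5. So r2c7=5.
Step 48. [r8c7∈{3}] nothing but 3 survives at r8c7, so r8c7=3.
Step 49. [r7c5∈{4}] r7c5's peers cover all but 4, so r7c5=4.
Step 50. [r5c7∈{6}] nothing but 6 survives at r5c7. So r5c7=6.
Step 51. [r5c8∈{2}] r5c8's peers cover all but 2 ⇒ r5c8=2.
Step 52. [r7c9∈{5}] only 5 remains possible at r7c9, so r7c9=5.

Answer: 6 3 8 4 5 1 9 7 2 / 4 7 2 8 3 9 5 6 1 / 9 1 5 6 2 7 8 4 3 / 8 4 1 2 6 3 7 5 9 / 3 9 7 5 1 4 6 2 8 / 5 2 6 9 7 8 1 3 4 / 1 8 3 7 4 6 2 9 5 / 2 6 4 1 9 5 3 8 7 / 7 5 9 3 8 2 4 1 6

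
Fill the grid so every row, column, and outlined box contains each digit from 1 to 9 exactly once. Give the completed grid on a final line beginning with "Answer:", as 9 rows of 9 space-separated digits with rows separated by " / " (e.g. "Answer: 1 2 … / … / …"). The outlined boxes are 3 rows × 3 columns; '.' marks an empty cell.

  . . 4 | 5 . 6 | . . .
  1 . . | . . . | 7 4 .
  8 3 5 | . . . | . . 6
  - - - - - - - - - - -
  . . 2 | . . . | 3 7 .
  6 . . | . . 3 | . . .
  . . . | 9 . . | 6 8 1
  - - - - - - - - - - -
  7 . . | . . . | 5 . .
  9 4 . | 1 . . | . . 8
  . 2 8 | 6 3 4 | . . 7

Step 1. [r8c7∈{2}] r8c7 has the single candidate 2, so r8c7=2.
Step 2. [r5c8∈{2,5,9}] 5 has one home in col 8: r5c8. So r5c8=5.
Step 3. [r5c9∈{2,4,9}] in box 6, 2 fits only at r5c9, so r5c9=2.
Step 4. [r1c2∈{7,9}] across box 1, 7 lands solely at r1c2 ⇒ r1c2=7.
Step 5. [r6c2∈{5}] r6c2 has the single candidate 5 ⇒ r6c2=5.
Step 6. [r4c1∈{4}] r4c1's peers cover all but 4, so r4c1=4.
Step 7. [r4c4∈{8}] only 8 remains possible at r4c4, so r4c4=8.
Step 8. [r4c9∈{9}] nothing but 9 survives at r4c9 ⇒ r4c9=9.
Step 9. [r6c5∈{2,4,7}] across row 6, 4 lands solely at r6c5, so r6c5=4.
Step 10. [r4c2∈{1}] only 1 remains possible at r4c2. So r4c2=1.
Step 11. [r3c6∈{1,2,7,9}] r3c6 is the only open cell in col 6 admitting 1. So r3c6=1.
Step 12. [r3c7∈{9}] only 9 remains possible at r3c7. So r3c7=9.
Step 13. [r1c5∈{2,8,9}] row 1 places 9 nowhere but r1c5, so r1c5=9.
Step 14. [r5c4∈{7}] r5c4's peers cover all but 7 ⇒ r5c4=7.
Step 15. [r7c2∈{6}] r7c2 is down to just 6. So r7c2=6.
Step 16. [r7c4∈{2}] r7c4 has the single candidate 2. So r7c4=2.
Step 17. [r8c3∈{3}] nothing but 3 survives at r8c3, so r8c3=3.
Step 18. [r1c9∈{3}] r1c9's peers cover all but 3 ⇒ r1c9=3.
Step 19. [r9c7∈{1}] nothing but 1 survives at r9c7 ⇒ r9c7=1.
Step 20. [r8c6∈{5,7}] 7 has one home in col 6: r8c6 ⇒ r8c6=7.
Step 21. [r5c3∈{9}] nothing but 9 survives at r5c3. So r5c3=9.
Step 22. [r7c6∈{8,9}] 9 has one home in col 6: r7c6. So r7c6=9.
Step 23. [r3c8∈{2}] nothing but 2 survives at r3c8. So r3c8=2.
Step 24. [r2c6∈{2,8}] col 6 places 8 nowhere but r2c6. So r2c6=8.
Step 25. [r4c6∈{5}] r4c6's peers cover all but 5, so r4c6=5.
Step 26. [r8c5∈{5}] r8c5 has the single candidate 5. So r8c5=5.
Step 27. [r5c5∈{1}] only 1 remains possible at r5c5 ⇒ r5c5=1.
Step 28. [r7c9∈{4}] r7c9 has the single candidate 4. So r7c9=4.
Step 29. [r6c1∈{3}] nothing but 3 survives at r6c1 ⇒ r6c1=3.
Step 30. [r8c8∈{6}] r8c8 has the single candidate 6, so r8c8=6.
Step 31. [r2c4∈{3}] nothing but 3 survives at r2c4, so r2c4=3.
Step 32. [r3c4∈{4}] only 4 remains possible at r3c4. So r3c4=4.
Step 33. [r5c7∈{4}] r5c7's peers cover all but 4, so r5c7=4.
Step 34. [r1c7∈{8}] only 8 remains possible at r1c7, so r1c7=8.
Step 35. [r9c1∈{5}] r9c1 has the single candidate 5. So r9c1=5.
Step 36. [r7c3∈{1}] r7c3 has the single candidate 1. So r7c3=1.
Step 37. [r6c6∈{2}] r6c6 is down to just 2. So r6c6=2.
Step 38. [r2c2∈{9}] only 9 remains possible at r2c2, so r2c2=9.
Step 39. [r7c5∈{8}] r7c5's peers cover all but 8 ⇒ r7c5=8.
Step 40. [r7c8∈{3}] nothing but 3 survives at r7c8, so r7c8=3.
Step 41. [r2c5∈{2}] nothing but 2 survives at r2c5 ⇒ r2c5=2.
Step 42. [r2c9∈{5}] nothing but 5 survives at r2c9, so r2c9=5.
Step 43. [r9c8∈{9}] only 9 remains possible at r9c8, so r9c8=9.
Step 44. [r2c3∈{6}] r2c3 has the single candidate 6. So r2c3=6.
Step 45. [r3c5∈{7}] r3c5 has the single candidate 7 ⇒ r3c5=7.
Step 46. [r1c8∈{1}] r1c8 has the single candidate 1, so r1c8=1.
Step 47. [r6c3∈{7}] nothing but 7 survives at r6c3. So r6c3=7.
Step 48. [r1c1∈{2}] r1c1 is down to just 2, so r1c1=2.
Step 49. [r4c5∈{6}] r4c5 is down to just 6 ⇒ r4c5=6.
Step 50. [r5c2∈{8}] r5c2 is down to just 8. So r5c2=8.

Answer: 2 7 4 5 9 6 8 1 3 / 1 9 6 3 2 8 7 4 5 / 8 3 5 4 7 1 9 2 6 / 4 1 2 8 6 5 3 7 9 / 6 8 9 7 1 3 4 5 2 / 3 5 7 9 4 2 6 8 1 / 7 6 1 2 8 9 5 3 4 / 9 4 3 1 5 7 2 6 8 / 5 2 8 6 3 4 1 9 7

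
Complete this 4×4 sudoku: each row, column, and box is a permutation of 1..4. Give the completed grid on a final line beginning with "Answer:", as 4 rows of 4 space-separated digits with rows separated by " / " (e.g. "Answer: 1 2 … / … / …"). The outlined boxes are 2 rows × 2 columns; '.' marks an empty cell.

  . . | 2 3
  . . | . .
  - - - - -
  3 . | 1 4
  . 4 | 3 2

Step 1. [r2c1∈{1,2,4}] 2 has one home in col 1: r2c1. So r2c1=2.
Step 2. [r1c2∈{1}] r1c2 has the single candidate 1, so r1c2=1.
Step 3. [r1c1∈{4}] nothing but 4 survives at r1c1, so r1c1=4.
Step 4. [r4c1∈{1}] r4c1 has the single candidate 1. So r4c1=1.
Step 5. [r2c2∈{3}] r2c2's peers cover all but 3 ⇒ r2c2=3.
Step 6. [r3c2∈{2}] nothing but 2 survives at r3c2 ⇒ r3c2=2.
Step 7. [r2c3∈{4}] nothing but 4 survives at r2c3, so r2c3=4.
Step 8. [r2c4∈{1}] r2c4 has the single candidate 1 ⇒ r2c4=1.

Answer: 4 1 2 3 / 2 3 4 1 / 3 2 1 4 / 1 4 3 2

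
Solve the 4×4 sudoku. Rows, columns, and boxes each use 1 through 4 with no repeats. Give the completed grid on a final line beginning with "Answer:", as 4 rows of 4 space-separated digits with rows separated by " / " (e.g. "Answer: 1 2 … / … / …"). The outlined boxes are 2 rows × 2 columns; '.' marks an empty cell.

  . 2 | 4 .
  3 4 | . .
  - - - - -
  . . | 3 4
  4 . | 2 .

Step 1. [r4c4∈{1}] r4c4's peers cover all but 1, so r4c4=1.
Step 2. [r3c1∈{1,2}] 2 has one home in row 3: r3c1, so r3c1=2.
Step 3. [r1c1∈{1}] nothing but 1 survives at r1c1. So r1c1=1.
Step 4. [r1c4∈{3}] r1c4's peers cover all but 3 ⇒ r1c4=3.
Step 5. [r2c4∈{2}] r2c4 is down to just 2. So r2c4=2.
Step 6. [r3c2∈{1}] r3c2 has the single candidate 1, so r3c2=1.
Step 7. [r2c3∈{1}] r2c3 is down to just 1, so r2c3=1.
Step 8. [r4c2∈{3}] r4c2 has the single candidate 3 ⇒ r4c2=3.

Answer: 1 2 4 3 / 3 4 1 2 / 2 1 3 4 / 4 3 2 1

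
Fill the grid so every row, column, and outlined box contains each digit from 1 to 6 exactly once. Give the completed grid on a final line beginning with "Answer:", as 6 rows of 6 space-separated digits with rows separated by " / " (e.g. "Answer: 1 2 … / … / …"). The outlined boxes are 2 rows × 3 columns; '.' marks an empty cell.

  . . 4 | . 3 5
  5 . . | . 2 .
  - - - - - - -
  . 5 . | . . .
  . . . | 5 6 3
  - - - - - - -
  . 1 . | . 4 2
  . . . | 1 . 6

Step 1. [r1c1∈{1,2,6}] in row 1, 1 fits only at r1c1, so r1c1=1.
Step 2. [r3c4∈{2,4}] 2 has one home in col 4: r3c4. So r3c4=2.
Step 3. [r1c2∈{2,6}] across row 1, 2 lands solely at r1c2 ⇒ r1c2=2.
Step 4. [r4c2∈{4}] r4c2's peers cover all but 4. So r4c2=4.
Step 5. [r6c2∈{3}] nothing but 3 survives at r6c2. So r6c2=3.
Step 6. [r4c3∈{1,2}] across row 4, 1 lands solely at r4c3 ⇒ r4c3=1.
Step 7. [r3c1∈{3,6}] across col 1, 3 lands solely at r3c1, so r3c1=3.
Step 8. [r2c2∈{6}] nothing but 6 survives at r2c2, so r2c2=6.
Step 9. [r5c3∈{5,6}] 5 has one home in row 5: r5c3 ⇒ r5c3=5.
Step 10. [r3c6∈{1,4}] row 3 places 4 nowhere but r3c6. So r3c6=4.
Step 11. [r6c1∈{2,4}] across row 6, 4 lands solely at r6c1, so r6c1=4.
Step 12. [r5c1∈{6}] only 6 remains possible at r5c1. So r5c1=6.
Step 13. [r3c5∈{1}] r3c5 has the single candidate 1, so r3c5=1.
Step 14. [r3c3∈{6}] r3c3 is down to just 6, so r3c3=6.
Step 15. [r5c4∈{3}] only 3 remains possible at r5c4, so r5c4=3.
Step 16. [r2c4∈{4}] r2c4's peers cover all but 4, so r2c4=4.
Step 17. [r6c5∈{5}] nothing but 5 survives at r6c5, so r6c5=5.
Step 18. [r6c3∈{2}] r6c3's peers cover all but 2. So r6c3=2.
Step 19. [r1c4∈{6}] only 6 remains possible at r1c4, so r1c4=6.
Step 20. [r2c6∈{1}] r2c6 is down to just 1 ⇒ r2c6=1.
Step 21. [r2c3∈{3}] nothing but 3 survives at r2c3 ⇒ r2c3=3.
Step 22. [r4c1∈{2}] nothing but 2 survives at r4c1 ⇒ r4c1=2.

Answer: 1 2 4 6 3 5 / 5 6 3 4 2 1 / 3 5 6 2 1 4 / 2 4 1 5 6 3 / 6 1 5 3 4 2 / 4 3 2 1 5 6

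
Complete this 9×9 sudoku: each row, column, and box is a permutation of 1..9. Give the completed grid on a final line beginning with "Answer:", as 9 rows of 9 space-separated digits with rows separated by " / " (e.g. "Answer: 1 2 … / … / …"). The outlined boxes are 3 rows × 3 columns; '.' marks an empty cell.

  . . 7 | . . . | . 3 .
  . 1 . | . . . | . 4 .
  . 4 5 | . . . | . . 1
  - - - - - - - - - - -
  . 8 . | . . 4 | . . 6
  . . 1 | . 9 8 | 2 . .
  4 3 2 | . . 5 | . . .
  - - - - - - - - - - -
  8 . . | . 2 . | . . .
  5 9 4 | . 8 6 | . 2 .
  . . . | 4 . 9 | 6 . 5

Step 1. [r3c8∈{6,7,8,9}] across col 8, 6 lands solely at r3c8. So r3c8=6.
Step 2. [r4c4∈{1,2,3,7}] r4c4 is the only open cell in row 4 admitting 2. So r4c4=2.
Step 3. [r2c3∈{3,6,8,9}] r2c3 is the only open cell in col 3 admitting 8, so r2c3=8.
Step 4. [r7c4∈{1,3,5,7}] in row 7, 5 fits only at r7c4 ⇒ r7c4=5.
Step 5. [r7c7∈{1,3,4,7,9}] in col 7, 4 fits only at r7c7, so r7c7=4.
Step 6. [r9c1∈{1,2,3,7}] col 1 places 1 nowhere but r9c1. So r9c1=1.
Step 7. [r1c5∈{1,4,5,6}] 4 has one home in row 1: r1c5, so r1c5=4.
Step 8. [r1c7∈{5,8,9}] r1c7 is the only open cell in row 1 admitting 5. So r1c7=5.
Step 9. [r4c8∈{1,5,7,9}] in row 4, 5 fits only at r4c8, so r4c8=5.
Step 10. [r5c8∈{7}] nothing but 7 survives at r5c8 ⇒ r5c8=7.
Step 11. [r5c1∈{6}] r5c1 is down to just 6 ⇒ r5c1=6.
Step 12. [r5c4∈{3}] r5c4 has the single candidate 3 ⇒ r5c4=3.
Step 13. [r2c5∈{3,5,6,7}] row 2 places 5 nowhere but r2c5, so r2c5=5.
Step 14. [r2c4∈{6,7,9}] in row 2, 6 fits only at r2c4, so r2c4=6.
Step 15. [r4c7∈{1,3,9}] row 4 places 3 nowhere but r4c7, so r4c7=3.
Step 16. [r4c5∈{1,7}] 1 has one home in row 4: r4c5. So r4c5=1.
Step 17. [r6c4∈{7}] r6c4's peers cover all but 7 ⇒ r6c4=7.
Step 18. [r8c4∈{1}] r8c4 is down to just 1. So r8c4=1.
Step 19. [r8c7∈{7}] only 7 remains possible at r8c7, so r8c7=7.
Step 20. [r2c7∈{9}] r2c7 has the single candidate 9. So r2c7=9.
Step 21. [r3c7∈{8}] nothing but 8 survives at r3c7, so r3c7=8.
Step 22. [r1c9∈{2}] only 2 remains possible at r1c9 ⇒ r1c9=2.
Step 23. [r1c1∈{9}] only 9 remains possible at r1c1, so r1c1=9.
Step 24. [r9c3∈{3}] only 3 remains possible at r9c3 ⇒ r9c3=3.
Step 25. [r3c5∈{3,7}] in col 5, 3 fits only at r3c5. So r3c5=3.
Step 26. [r3c6∈{2,7}] r3c6 is the only open cell in row 3 admitting 7 ⇒ r3c6=7.
Step 27. [r6c9∈{8,9}] in col 9, 8 fits only at r6c9. So r6c9=8.
Step 28. [r6c8∈{1,9}] in row 6, 9 fits only at r6c8 ⇒ r6c8=9.
Step 29. [r7c2∈{6,7}] r7c2 is the only open cell in row 7 admitting 7, so r7c2=7.
Step 30. [r3c1∈{2}] r3c1 is down to just 2. So r3c1=2.
Step 31. [r7c6∈{3}] r7c6's peers cover all but 3, so r7c6=3.
Step 32. [r5c9∈{4}] only 4 remains possible at r5c9, so r5c9=4.
Step 33. [r9c8∈{8}] r9c8 is down to just 8 ⇒ r9c8=8.
Step 34. [r9c2∈{2}] r9c2 is down to just 2. So r9c2=2.
Step 35. [r7c3∈{6}] nothing but 6 survives at r7c3 ⇒ r7c3=6.
Step 36. [r8c9∈{3}] r8c9 has the single candidate 3. So r8c9=3.
Step 37. [r9c5∈{7}] r9c5's peers cover all but 7, so r9c5=7.
Step 38. [r2c6∈{2}] r2c6's peers cover all but 2 ⇒ r2c6=2.
Step 39. [r2c9∈{7}] only 7 remains possible at r2c9, so r2c9=7.
Step 40. [r2c1∈{3}] r2c1 is down to just 3 ⇒ r2c1=3.
Step 41. [r1c6∈{1}] r1c6 is down to just 1 ⇒ r1c6=1.
Step 42. [r6c5∈{6}] nothing but 6 survives at r6c5. So r6c5=6.
Step 43. [r7c8∈{1}] r7c8 is down to just 1. So r7c8=1.
Step 44. [r4c3∈{9}] r4c3's peers cover all but 9, so r4c3=9.
Step 45. [r4c1∈{7}] only 7 remains possible at r4c1 ⇒ r4c1=7.
Step 46. [r1c2∈{6}] r1c2 is down to just 6. So r1c2=6.
Step 47. [r5c2∈{5}] nothing but 5 survives at r5c2, so r5c2=5.
Step 48. [r7c9∈{9}] only 9 remains possible at r7c9 ⇒ r7c9=9.
Step 49. [r6c7∈{1}] only 1 remains possible at r6c7. So r6c7=1.
Step 50. [r1c4∈{8}] r1c4 is down to just 8 ⇒ r1c4=8.
Step 51. [r3c4∈{9}] r3c4 has the single candidate 9, so r3c4=9.

Answer: 9 6 7 8 4 1 5 3 2 / 3 1 8 6 5 2 9 4 7 / 2 4 5 9 3 7 8 6 1 / 7 8 9 2 1 4 3 5 6 / 6 5 1 3 9 8 2 7 4 / 4 3 2 7 6 5 1 9 8 / 8 7 6 5 2 3 4 1 9 / 5 9 4 1 8 6 7 2 3 / 1 2 3 4 7 9 6 8 5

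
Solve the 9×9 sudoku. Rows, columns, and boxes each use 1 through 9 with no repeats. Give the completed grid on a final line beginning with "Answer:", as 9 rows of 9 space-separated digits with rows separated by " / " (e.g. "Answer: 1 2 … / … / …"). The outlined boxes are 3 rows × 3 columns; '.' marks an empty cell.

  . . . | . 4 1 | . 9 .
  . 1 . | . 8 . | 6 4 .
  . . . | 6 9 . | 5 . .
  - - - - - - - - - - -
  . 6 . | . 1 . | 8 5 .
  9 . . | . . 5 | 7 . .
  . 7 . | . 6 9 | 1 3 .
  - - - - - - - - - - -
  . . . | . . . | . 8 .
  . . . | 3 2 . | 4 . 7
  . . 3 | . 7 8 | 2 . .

Step 1. [r7c5∈{5}] nothing but 5 survives at r7c5 ⇒ r7c5=5.
Step 2. [r1c7∈{3}] r1c7 has the single candidate 3, so r1c7=3.
Step 3. [r2c9∈{2}] r2c9 has the single candidate 2 ⇒ r2c9=2.
Step 4. [r6c9∈{4}] r6c9 has the single candidate 4, so r6c9=4.
Step 5. [r5c3∈{1,2,4,8}] r5c3 is the only open cell in row 5 admitting 1, so r5c3=1.
Step 6. [r9c9∈{1,5,6,9}] across col 9, 5 lands solely at r9c9. So r9c9=5.
Step 7. [r8c6∈{6}] r8c6's peers cover all but 6. So r8c6=6.
Step 8. [r7c6∈{4}] r7c6's peers cover all but 4, so r7c6=4.
Step 9. [r1c9∈{8}] r1c9's peers cover all but 8, so r1c9=8.
Step 10. [r3c8∈{1,7}] 7 has one home in col 8: r3c8. So r3c8=7.
Step 11. [r2c3∈{5,7,9}] across row 2, 9 lands solely at r2c3 ⇒ r2c3=9.
Step 12. [r8c2∈{5,8,9}] across row 8, 9 lands solely at r8c2, so r8c2=9.
Step 13. [r1c2∈{2,5}] 5 has one home in col 2: r1c2. So r1c2=5.
Step 14. [r7c2∈{2}] only 2 remains possible at r7c2 ⇒ r7c2=2.
Step 15. [r9c2∈{4}] only 4 remains possible at r9c2. So r9c2=4.
Step 16. [r7c9∈{1,3,6,9}] r7c9 is the only open cell in row 7 admitting 3 ⇒ r7c9=3.
Step 17. [r9c8∈{1,6}] 6 has one home in box 9: r9c8. So r9c8=6.
Step 18. [r5c4∈{2,4,8}] 4 has one home in row 5: r5c4, so r5c4=4.
Step 19. [r5c2∈{3,8}] row 5 places 8 nowhere but r5c2, so r5c2=8.
Step 20. [r4c1∈{2,3,4}] across box 4, 3 lands solely at r4c1 ⇒ r4c1=3.
Step 21. [r2c1∈{7}] r2c1 is down to just 7 ⇒ r2c1=7.
Step 22. [r3c1∈{2,4,8}] col 1 places 4 nowhere but r3c1. So r3c1=4.
Step 23. [r9c1∈{1}] r9c1's peers cover all but 1 ⇒ r9c1=1.
Step 24. [r3c3∈{2,8}] 8 has one home in row 3: r3c3. So r3c3=8.
Step 25. [r3c6∈{2,3}] r3c6 is the only open cell in row 3 admitting 2. So r3c6=2.
Step 26. [r7c1∈{6}] nothing but 6 survives at r7c1, so r7c1=6.
Step 27. [r8c3∈{5}] r8c3 is down to just 5 ⇒ r8c3=5.
Step 28. [r6c3∈{2}] r6c3 has the single candidate 2 ⇒ r6c3=2.
Step 29. [r4c6∈{7}] r4c6's peers cover all but 7 ⇒ r4c6=7.
Step 30. [r9c4∈{9}] r9c4's peers cover all but 9 ⇒ r9c4=9.
Step 31. [r3c2∈{3}] only 3 remains possible at r3c2. So r3c2=3.
Step 32. [r3c9∈{1}] nothing but 1 survives at r3c9 ⇒ r3c9=1.
Step 33. [r8c8∈{1}] r8c8's peers cover all but 1. So r8c8=1.
Step 34. [r4c9∈{9}] nothing but 9 survives at r4c9, so r4c9=9.
Step 35. [r4c3∈{4}] r4c3's peers cover all but 4, so r4c3=4.
Step 36. [r7c4∈{1}] nothing but 1 survives at r7c4. So r7c4=1.
Step 37. [r8c1∈{8}] only 8 remains possible at r8c1 ⇒ r8c1=8.
Step 38. [r1c4∈{7}] r1c4 is down to just 7 ⇒ r1c4=7.
Step 39. [r1c3∈{6}] nothing but 6 survives at r1c3, so r1c3=6.
Step 40. [r2c4∈{5}] r2c4 has the single candidate 5. So r2c4=5.
Step 41. [r5c8∈{2}] only 2 remains possible at r5c8. So r5c8=2.
Step 42. [r2c6∈{3}] r2c6's peers cover all but 3, so r2c6=3.
Step 43. [r5c5∈{3}] r5c5 is down to just 3. So r5c5=3.
Step 44. [r1c1∈{2}] r1c1's peers cover all but 2. So r1c1=2.
Step 45. [r6c4∈{8}] r6c4's peers cover all but 8. So r6c4=8.
Step 46. [r7c3∈{7}] r7c3's peers cover all but 7, so r7c3=7.
Step 47. [r6c1∈{5}] nothing but 5 survives at r6c1. So r6c1=5.
Step 48. [r4c4∈{2}] nothing but 2 survives at r4c4 ⇒ r4c4=2.
Step 49. [r7c7∈{9}] nothing but 9 survives at r7c7 ⇒ r7c7=9.
Step 50. [r5c9∈{6}] only 6 remains possible at r5c9 ⇒ r5c9=6.

Answer: 2 5 6 7 4 1 3 9 8 / 7 1 9 5 8 3 6 4 2 / 4 3 8 6 9 2 5 7 1 / 3 6 4 2 1 7 8 5 9 / 9 8 1 4 3 5 7 2 6 / 5 7 2 8 6 9 1 3 4 / 6 2 7 1 5 4 9 8 3 / 8 9 5 3 2 6 4 1 7 / 1 4 3 9 7 8 2 6 5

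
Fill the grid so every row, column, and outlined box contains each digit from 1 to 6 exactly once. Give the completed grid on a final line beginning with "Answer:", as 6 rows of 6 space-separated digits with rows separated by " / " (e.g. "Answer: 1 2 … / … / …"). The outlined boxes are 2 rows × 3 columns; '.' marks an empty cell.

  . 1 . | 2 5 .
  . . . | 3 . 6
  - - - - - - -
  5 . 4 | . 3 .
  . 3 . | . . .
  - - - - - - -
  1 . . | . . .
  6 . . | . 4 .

Step 1. [r4c3∈{1,2,6}] col 3 places 1 nowhere but r4c3. So r4c3=1.
Step 2. [r4c1∈{2}] nothing but 2 survives at r4c1. So r4c1=2.
Step 3. [r5c5∈{2,6}] 2 has one home in col 5: r5c5, so r5c5=2.
Step 4. [r5c4∈{5,6}] 6 has one home in row 5: r5c4, so r5c4=6.
Step 5. [r3c4∈{1}] nothing but 1 survives at r3c4, so r3c4=1.
Step 6. [r6c4∈{5}] r6c4 is down to just 5 ⇒ r6c4=5.
Step 7. [r1c1∈{3,4}] 3 has one home in col 1: r1c1. So r1c1=3.
Step 8. [r5c2∈{4,5}] 4 has one home in row 5: r5c2 ⇒ r5c2=4.
Step 9. [r5c3∈{3,5}] row 5 places 5 nowhere but r5c3. So r5c3=5.
Step 10. [r6c2∈{2}] nothing but 2 survives at r6c2, so r6c2=2.
Step 11. [r4c6∈{4,5}] r4c6 is the only open cell in row 4 admitting 5. So r4c6=5.
Step 12. [r6c6∈{1,3}] across row 6, 1 lands solely at r6c6. So r6c6=1.
Step 13. [r5c6∈{3}] r5c6 is down to just 3 ⇒ r5c6=3.
Step 14. [r2c5∈{1}] r2c5 has the single candidate 1, so r2c5=1.
Step 15. [r2c3∈{2}] r2c3 has the single candidate 2 ⇒ r2c3=2.
Step 16. [r3c6∈{2}] r3c6 has the single candidate 2. So r3c6=2.
Step 17. [r4c5∈{6}] r4c5 is down to just 6 ⇒ r4c5=6.
Step 18. [r6c3∈{3}] r6c3 has the single candidate 3. So r6c3=3.
Step 19. [r3c2∈{6}] nothing but 6 survives at r3c2. So r3c2=6.
Step 20. [r1c3∈{6}] r1c3's peers cover all but 6. So r1c3=6.
Step 21. [r2c2∈{5}] r2c2's peers cover all but 5. So r2c2=5.
Step 22. [r2c1∈{4}] nothing but 4 survives at r2c1, so r2c1=4.
Step 23. [r4c4∈{4}] r4c4 is down to just 4. So r4c4=4.
Step 24. [r1c6∈{4}] nothing but 4 survives at r1c6. So r1c6=4.

Answer: 3 1 6 2 5 4 / 4 5 2 3 1 6 / 5 6 4 1 3 2 / 2 3 1 4 6 5 / 1 4 5 6 2 3 / 6 2 3 5 4 1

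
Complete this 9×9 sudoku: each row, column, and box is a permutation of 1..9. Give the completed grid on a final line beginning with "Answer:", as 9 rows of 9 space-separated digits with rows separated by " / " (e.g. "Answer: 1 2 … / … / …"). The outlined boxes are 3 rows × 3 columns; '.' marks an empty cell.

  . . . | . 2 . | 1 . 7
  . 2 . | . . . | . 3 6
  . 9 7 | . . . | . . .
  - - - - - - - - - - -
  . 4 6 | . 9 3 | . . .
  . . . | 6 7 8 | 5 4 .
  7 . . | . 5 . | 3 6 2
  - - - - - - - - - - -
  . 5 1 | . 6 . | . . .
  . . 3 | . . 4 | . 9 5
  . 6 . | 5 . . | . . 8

Step 1. [r3c9∈{4}] r3c9 has the single candidate 4, so r3c9=4.
Step 2. [r4c1∈{1,2,5,8}] row 4 places 5 nowhere but r4c1 ⇒ r4c1=5.
Step 3. [r2c5∈{1,4,8}] 4 has one home in col 5: r2c5 ⇒ r2c5=4.
Step 4. [r6c6∈{1}] nothing but 1 survives at r6c6 ⇒ r6c6=1.
Step 5. [r9c8∈{1,2,7}] box 9 places 1 nowhere but r9c8 ⇒ r9c8=1.
Step 6. [r6c3∈{8,9}] 9 has one home in row 6: r6c3. So r6c3=9.
Step 7. [r2c7∈{8,9}] col 7 places 9 nowhere but r2c7. So r2c7=9.
Step 8. [r8c2∈{7,8}] across col 2, 7 lands solely at r8c2 ⇒ r8c2=7.
Step 9. [r5c2∈{1,3}] 1 has one home in col 2: r5c2. So r5c2=1.
Step 10. [r1c2∈{3,8}] col 2 places 3 nowhere but r1c2 ⇒ r1c2=3.
Step 11. [r4c4∈{2}] r4c4 has the single candidate 2. So r4c4=2.
Step 12. [r9c5∈{3}] r9c5 is down to just 3, so r9c5=3.
Step 13. [r5c3∈{2}] only 2 remains possible at r5c3. So r5c3=2.
Step 14. [r9c3∈{4}] only 4 remains possible at r9c3. So r9c3=4.
Step 15. [r7c7∈{2,4,7}] r7c7 is the only open cell in row 7 admitting 4, so r7c7=4.
Step 16. [r3c4∈{1,3,8}] r3c4 is the only open cell in row 3 admitting 3, so r3c4=3.
Step 17. [r1c1∈{4,6,8}] row 1 places 4 nowhere but r1c1 ⇒ r1c1=4.
Step 18. [r3c1∈{1,6,8}] in col 1, 6 fits only at r3c1 ⇒ r3c1=6.
Step 19. [r3c5∈{1,8}] row 3 places 1 nowhere but r3c5 ⇒ r3c5=1.
Step 20. [r3c6∈{5}] r3c6 has the single candidate 5 ⇒ r3c6=5.
Step 21. [r8c5∈{8}] only 8 remains possible at r8c5, so r8c5=8.
Step 22. [r7c1∈{2,8,9}] row 7 places 8 nowhere but r7c1. So r7c1=8.
Step 23. [r2c6∈{7}] nothing but 7 survives at r2c6, so r2c6=7.
Step 24. [r9c7∈{2,7}] in row 9, 7 fits only at r9c7, so r9c7=7.
Step 25. [r7c8∈{2}] only 2 remains possible at r7c8, so r7c8=2.
Step 26. [r7c6∈{9}] nothing but 9 survives at r7c6. So r7c6=9.
Step 27. [r3c8∈{8}] r3c8 is down to just 8 ⇒ r3c8=8.
Step 28. [r2c4∈{8}] only 8 remains possible at r2c4. So r2c4=8.
Step 29. [r1c3∈{5,8}] 8 has one home in row 1: r1c3 ⇒ r1c3=8.
Step 30. [r9c1∈{2,9}] in row 9, 9 fits only at r9c1. So r9c1=9.
Step 31. [r5c1∈{3}] only 3 remains possible at r5c1 ⇒ r5c1=3.
Step 32. [r4c7∈{8}] nothing but 8 survives at r4c7 ⇒ r4c7=8.
Step 33. [r1c8∈{5}] nothing but 5 survives at r1c8 ⇒ r1c8=5.
Step 34. [r2c3∈{5}] r2c3 is down to just 5. So r2c3=5.
Step 35. [r7c9∈{3}] r7c9 has the single candidate 3 ⇒ r7c9=3.
Step 36. [r4c9∈{1}] r4c9 is down to just 1 ⇒ r4c9=1.
Step 37. [r3c7∈{2}] r3c7's peers cover all but 2. So r3c7=2.
Step 38. [r6c2∈{8}] r6c2 has the single candidate 8 ⇒ r6c2=8.
Step 39. [r1c4∈{9}] nothing but 9 survives at r1c4 ⇒ r1c4=9.
Step 40. [r5c9∈{9}] r5c9 has the single candidate 9 ⇒ r5c9=9.
Step 41. [r7c4∈{7}] r7c4 has the single candidate 7. So r7c4=7.
Step 42. [r4c8∈{7}] nothing but 7 survives at r4c8. So r4c8=7.
Step 43. [r8c1∈{2}] nothing but 2 survives at r8c1, so r8c1=2.
Step 44. [r8c4∈{1}] r8c4 is down to just 1, so r8c4=1.
Step 45. [r8c7∈{6}] r8c7 is down to just 6, so r8c7=6.
Step 46. [r2c1∈{1}] r2c1 has the single candidate 1 ⇒ r2c1=1.
Step 47. [r1c6∈{6}] nothing but 6 survives at r1c6. So r1c6=6.
Step 48. [r9c6∈{2}] only 2 remains possible at r9c6 ⇒ r9c6=2.
Step 49. [r6c4∈{4}] only 4 remains possible at r6c4. So r6c4=4.

Answer: 4 3 8 9 2 6 1 5 7 / 1 2 5 8 4 7 9 3 6 / 6 9 7 3 1 5 2 8 4 / 5 4 6 2 9 3 8 7 1 / 3 1 2 6 7 8 5 4 9 / 7 8 9 4 5 1 3 6 2 / 8 5 1 7 6 9 4 2 3 / 2 7 3 1 8 4 6 9 5 / 9 6 4 5 3 2 7 1 8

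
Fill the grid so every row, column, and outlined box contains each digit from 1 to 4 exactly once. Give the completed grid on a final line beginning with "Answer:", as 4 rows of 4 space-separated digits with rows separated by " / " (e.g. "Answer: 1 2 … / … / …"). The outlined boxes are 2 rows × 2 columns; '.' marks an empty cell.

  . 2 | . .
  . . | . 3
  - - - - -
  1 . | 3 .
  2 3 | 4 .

Step 1. [r2c2∈{1,4}] across col 2, 1 lands solely at r2c2, so r2c2=1.
Step 2. [r1c4∈{1,4}] col 4 places 4 nowhere but r1c4. So r1c4=4.
Step 3. [r2c1∈{4}] r2c1 has the single candidate 4. So r2c1=4.
Step 4. [r1c3∈{1}] r1c3 has the single candidate 1, so r1c3=1.
Step 5. [r2c3∈{2}] r2c3's peers cover all but 2. So r2c3=2.
Step 6. [r3c2∈{4}] nothing but 4 survives at r3c2. So r3c2=4.
Step 7. [r1c1∈{3}] r1c1 is down to just 3 ⇒ r1c1=3.
Step 8. [r3c4∈{2}] r3c4's peers cover all but 2, so r3c4=2.
Step 9. [r4c4∈{1}] r4c4's peers cover all but 1. So r4c4=1.

Answer: 3 2 1 4 / 4 1 2 3 / 1 4 3 2 / 2 3 4 1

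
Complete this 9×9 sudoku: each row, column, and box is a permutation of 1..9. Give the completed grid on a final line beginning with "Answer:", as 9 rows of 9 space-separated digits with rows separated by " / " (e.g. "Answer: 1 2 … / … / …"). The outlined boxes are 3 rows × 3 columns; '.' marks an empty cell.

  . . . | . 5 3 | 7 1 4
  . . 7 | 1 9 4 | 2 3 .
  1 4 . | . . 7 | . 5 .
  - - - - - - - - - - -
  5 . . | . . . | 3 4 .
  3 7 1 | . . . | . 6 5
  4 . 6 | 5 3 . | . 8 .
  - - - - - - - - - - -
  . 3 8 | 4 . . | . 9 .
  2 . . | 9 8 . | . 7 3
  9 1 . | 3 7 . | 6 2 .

Step 1. [r4c2∈{2,8,9}] across box 4, 8 lands solely at r4c2 ⇒ r4c2=8.
Step 2. [r7c9∈{1}] r7c9 is down to just 1 ⇒ r7c9=1.
Step 3. [r5c7∈{9}] only 9 remains possible at r5c7 ⇒ r5c7=9.
Step 4. [r8c6∈{1,5,6}] 1 has one home in row 8: r8c6, so r8c6=1.
Step 5. [r8c2∈{5,6}] row 8 places 6 nowhere but r8c2, so r8c2=6.
Step 6. [r3c9∈{6,8,9}] col 9 places 9 nowhere but r3c9. So r3c9=9.
Step 7. [r4c4∈{2,6,7}] r4c4 is the only open cell in col 4 admitting 7, so r4c4=7.
Step 8. [r4c9∈{2}] nothing but 2 survives at r4c9 ⇒ r4c9=2.
Step 9. [r6c2∈{2,9}] across box 4, 2 lands solely at r6c2. So r6c2=2.
Step 10. [r4c3∈{9}] r4c3's peers cover all but 9. So r4c3=9.
Step 11. [r8c7∈{4,5}] in col 7, 4 fits only at r8c7 ⇒ r8c7=4.
Step 12. [r2c9∈{6,8}] col 9 places 6 nowhere but r2c9 ⇒ r2c9=6.
Step 13. [r5c6∈{2,8}] r5c6 is the only open cell in col 6 admitting 8, so r5c6=8.
Step 14. [r7c6∈{2,5,6}] 2 has one home in col 6: r7c6. So r7c6=2.
Step 15. [r5c4∈{2}] r5c4 has the single candidate 2 ⇒ r5c4=2.
Step 16. [r1c1∈{6,8}] in col 1, 6 fits only at r1c1, so r1c1=6.
Step 17. [r7c5∈{6}] r7c5 has the single candidate 6. So r7c5=6.
Step 18. [r3c4∈{6,8}] 6 has one home in row 3: r3c4, so r3c4=6.
Step 19. [r3c3∈{2,3}] r3c3 is the only open cell in row 3 admitting 3 ⇒ r3c3=3.
Step 20. [r8c3∈{5}] only 5 remains possible at r8c3. So r8c3=5.
Step 21. [r6c9∈{7}] only 7 remains possible at r6c9. So r6c9=7.
Step 22. [r2c1∈{8}] r2c1 is down to just 8, so r2c1=8.
Step 23. [r4c5∈{1}] r4c5's peers cover all but 1 ⇒ r4c5=1.
Step 24. [r1c4∈{8}] only 8 remains possible at r1c4 ⇒ r1c4=8.
Step 25. [r1c3∈{2}] r1c3 is down to just 2 ⇒ r1c3=2.
Step 26. [r3c5∈{2}] r3c5 has the single candidate 2, so r3c5=2.
Step 27. [r7c1∈{7}] r7c1 has the single candidate 7. So r7c1=7.
Step 28. [r6c7∈{1}] r6c7 is down to just 1 ⇒ r6c7=1.
Step 29. [r2c2∈{5}] only 5 remains possible at r2c2, so r2c2=5.
Step 30. [r5c5∈{4}] r5c5's peers cover all but 4 ⇒ r5c5=4.
Step 31. [r3c7∈{8}] r3c7 has the single candidate 8, so r3c7=8.
Step 32. [r9c3∈{4}] r9c3 is down to just 4 ⇒ r9c3=4.
Step 33. [r9c6∈{5}] r9c6's peers cover all but 5, so r9c6=5.
Step 34. [r9c9∈{8}] nothing but 8 survives at r9c9. So r9c9=8.
Step 35. [r1c2∈{9}] only 9 remains possible at r1c2, so r1c2=9.
Step 36. [r7c7∈{5}] r7c7 is down to just 5, so r7c7=5.
Step 37. [r6c6∈{9}] r6c6 is down to just 9, so r6c6=9.
Step 38. [r4c6∈{6}] r4c6's peers cover all but 6 ⇒ r4c6=6.

Answer: 6 9 2 8 5 3 7 1 4 / 8 5 7 1 9 4 2 3 6 / 1 4 3 6 2 7 8 5 9 / 5 8 9 7 1 6 3 4 2 / 3 7 1 2 4 8 9 6 5 / 4 2 6 5 3 9 1 8 7 / 7 3 8 4 6 2 5 9 1 / 2 6 5 9 8 1 4 7 3 / 9 1 4 3 7 5 6 2 8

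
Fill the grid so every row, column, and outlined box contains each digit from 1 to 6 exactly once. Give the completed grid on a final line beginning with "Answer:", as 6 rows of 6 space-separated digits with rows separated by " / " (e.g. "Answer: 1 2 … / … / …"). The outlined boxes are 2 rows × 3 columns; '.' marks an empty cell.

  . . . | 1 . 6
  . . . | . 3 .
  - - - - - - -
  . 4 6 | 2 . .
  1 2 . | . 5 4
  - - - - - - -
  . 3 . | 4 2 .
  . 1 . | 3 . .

Step 1. [r5c3∈{5}] only 5 remains possible at r5c3, so r5c3=5.
Step 2. [r3c1∈{3,5}] in row 3, 5 fits only at r3c1 ⇒ r3c1=5.
Step 3. [r2c6∈{2,5}] across col 6, 2 lands solely at r2c6. So r2c6=2.
Step 4. [r1c1∈{2,3,4}] r1c1 is the only open cell in col 1 admitting 3 ⇒ r1c1=3.
Step 5. [r6c1∈{2,4,6}] col 1 places 2 nowhere but r6c1, so r6c1=2.
Step 6. [r2c1∈{4,6}] in col 1, 4 fits only at r2c1 ⇒ r2c1=4.
Step 7. [r1c2∈{5}] only 5 remains possible at r1c2, so r1c2=5.
Step 8. [r3c5∈{1}] r3c5 is down to just 1 ⇒ r3c5=1.
Step 9. [r1c3∈{2}] r1c3 is down to just 2. So r1c3=2.
Step 10. [r4c4∈{6}] nothing but 6 survives at r4c4. So r4c4=6.
Step 11. [r4c3∈{3}] r4c3 has the single candidate 3, so r4c3=3.
Step 12. [r5c6∈{1}] nothing but 1 survives at r5c6. So r5c6=1.
Step 13. [r2c3∈{1}] r2c3 is down to just 1 ⇒ r2c3=1.
Step 14. [r6c3∈{4}] r6c3 has the single candidate 4, so r6c3=4.
Step 15. [r5c1∈{6}] r5c1's peers cover all but 6. So r5c1=6.
Step 16. [r6c6∈{5}] r6c6's peers cover all but 5, so r6c6=5.
Step 17. [r3c6∈{3}] only 3 remains possible at r3c6 ⇒ r3c6=3.
Step 18. [r6c5∈{6}] only 6 remains possible at r6c5 ⇒ r6c5=6.
Step 19. [r2c4∈{5}] r2c4's peers cover all but 5. So r2c4=5.
Step 20. [r1c5∈{4}] nothing but 4 survives at r1c5 ⇒ r1c5=4.
Step 21. [r2c2∈{6}] r2c2's peers cover all but 6. So r2c2=6.

Answer: 3 5 2 1 4 6 / 4 6 1 5 3 2 / 5 4 6 2 1 3 / 1 2 3 6 5 4 / 6 3 5 4 2 1 / 2 1 4 3 6 5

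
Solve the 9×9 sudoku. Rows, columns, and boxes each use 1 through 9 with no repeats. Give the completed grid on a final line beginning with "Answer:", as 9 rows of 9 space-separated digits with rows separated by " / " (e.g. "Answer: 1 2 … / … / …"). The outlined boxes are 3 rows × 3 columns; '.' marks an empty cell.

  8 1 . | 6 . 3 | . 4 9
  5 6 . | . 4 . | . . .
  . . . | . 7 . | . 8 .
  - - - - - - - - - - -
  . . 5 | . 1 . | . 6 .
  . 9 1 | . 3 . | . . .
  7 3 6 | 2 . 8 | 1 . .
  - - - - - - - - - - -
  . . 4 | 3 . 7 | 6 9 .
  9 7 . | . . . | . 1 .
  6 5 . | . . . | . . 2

Step 1. [r4c7∈{2,3,4,7,8,9}] in col 7, 9 fits only at r4c7. So r4c7=9.
Step 2. [r4c6∈{4}] r4c6 is down to just 4 ⇒ r4c6=4.
Step 3. [r3c1∈{2,3,4}] r3c1 is the only open cell in col 1 admitting 3. So r3c1=3.
Step 4. [r6c8∈{5}] r6c8 is down to just 5 ⇒ r6c8=5.
Step 5. [r2c4∈{1,8,9}] row 2 places 8 nowhere but r2c4. So r2c4=8.
Step 6. [r8c5∈{2,5,6,8}] across col 5, 6 lands solely at r8c5. So r8c5=6.
Step 7. [r4c9∈{3,7,8}] in row 4, 3 fits only at r4c9. So r4c9=3.
Step 8. [r5c1∈{2,4}] across col 1, 4 lands solely at r5c1, so r5c1=4.
Step 9. [r3c9∈{1,5,6}] across row 3, 6 lands solely at r3c9, so r3c9=6.
Step 10. [r4c1∈{2}] only 2 remains possible at r4c1 ⇒ r4c1=2.
Step 11. [r2c9∈{1,7}] across col 9, 1 lands solely at r2c9 ⇒ r2c9=1.
Step 12. [r5c9∈{7,8}] 7 has one home in col 9: r5c9 ⇒ r5c9=7.
Step 13. [r5c7∈{2,8}] 8 has one home in row 5: r5c7 ⇒ r5c7=8.
Step 14. [r5c4∈{5}] r5c4's peers cover all but 5 ⇒ r5c4=5.
Step 15. [r8c4∈{4}] r8c4 has the single candidate 4, so r8c4=4.
Step 16. [r9c7∈{3,4,7}] row 9 places 4 nowhere but r9c7, so r9c7=4.
Step 17. [r9c8∈{3,7}] 7 has one home in row 9: r9c8 ⇒ r9c8=7.
Step 18. [r8c7∈{3,5}] r8c7 is the only open cell in box 9 admitting 3 ⇒ r8c7=3.
Step 19. [r5c8∈{2}] r5c8 is down to just 2. So r5c8=2.
Step 20. [r9c5∈{8,9}] row 9 has a naked pair {1,9} at r9c4 and r9c6. So r9c5≠9.
Step 21. [r9c5∈{8}] nothing but 8 survives at r9c5. So r9c5=8.
Step 22. [r8c3∈{2,8}] col 3 places 8 nowhere but r8c3 ⇒ r8c3=8.
Step 23. [r8c6∈{2,5}] r8c6 is the only open cell in row 8 admitting 2 ⇒ r8c6=2.
Step 24. [r3c6∈{1,5,9}] 5 has one home in col 6: r3c6. So r3c6=5.
Step 25. [r3c7∈{2}] only 2 remains possible at r3c7. So r3c7=2.
Step 26. [r2c6∈{9}] r2c6 is down to just 9. So r2c6=9.
Step 27. [r2c7∈{7}] nothing but 7 survives at r2c7 ⇒ r2c7=7.
Step 28. [r7c5∈{5}] r7c5 has the single candidate 5. So r7c5=5.
Step 29. [r2c3∈{2}] only 2 remains possible at r2c3, so r2c3=2.
Step 30. [r9c6∈{1}] only 1 remains possible at r9c6. So r9c6=1.
Step 31. [r7c9∈{8}] r7c9's peers cover all but 8 ⇒ r7c9=8.
Step 32. [r3c3∈{9}] r3c3 has the single candidate 9 ⇒ r3c3=9.
Step 33. [r9c3∈{3}] only 3 remains possible at r9c3, so r9c3=3.
Step 34. [r3c4∈{1}] only 1 remains possible at r3c4, so r3c4=1.
Step 35. [r6c5∈{9}] r6c5 is down to just 9 ⇒ r6c5=9.
Step 36. [r2c8∈{3}] only 3 remains possible at r2c8. So r2c8=3.
Step 37. [r7c1∈{1}] r7c1's peers cover all but 1. So r7c1=1.
Step 38. [r4c2∈{8}] only 8 remains possible at r4c2, so r4c2=8.
Step 39. [r4c4∈{7}] nothing but 7 survives at r4c4. So r4c4=7.
Step 40. [r1c3∈{7}] r1c3's peers cover all but 7 ⇒ r1c3=7.
Step 41. [r7c2∈{2}] only 2 remains possible at r7c2. So r7c2=2.
Step 42. [r3c2∈{4}] r3c2's peers cover all but 4. So r3c2=4.
Step 43. [r6c9∈{4}] only 4 remains possible at r6c9 ⇒ r6c9=4.
Step 44. [r8c9∈{5}] nothing but 5 survives at r8c9 ⇒ r8c9=5.
Step 45. [r1c7∈{5}] r1c7 is down to just 5, so r1c7=5.
Step 46. [r1c5∈{2}] only 2 remains possible at r1c5 ⇒ r1c5=2.
Step 47. [r5c6∈{6}] r5c6 has the single candidate 6, so r5c6=6.
Step 48. [r9c4∈{9}] only 9 remains possible at r9c4 ⇒ r9c4=9.

Answer: 8 1 7 6 2 3 5 4 9 / 5 6 2 8 4 9 7 3 1 / 3 4 9 1 7 5 2 8 6 / 2 8 5 7 1 4 9 6 3 / 4 9 1 5 3 6 8 2 7 / 7 3 6 2 9 8 1 5 4 / 1 2 4 3 5 7 6 9 8 / 9 7 8 4 6 2 3 1 5 / 6 5 3 9 8 1 4 7 2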